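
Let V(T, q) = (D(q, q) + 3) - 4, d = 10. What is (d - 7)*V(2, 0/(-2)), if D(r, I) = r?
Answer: -3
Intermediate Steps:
V(T, q) = -1 + q (V(T, q) = (q + 3) - 4 = (3 + q) - 4 = -1 + q)
(d - 7)*V(2, 0/(-2)) = (10 - 7)*(-1 + 0/(-2)) = 3*(-1 + 0*(-1/2)) = 3*(-1 + 0) = 3*(-1) = -3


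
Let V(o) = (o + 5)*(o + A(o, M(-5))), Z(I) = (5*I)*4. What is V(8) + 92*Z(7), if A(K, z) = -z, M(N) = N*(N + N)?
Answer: 12334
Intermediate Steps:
M(N) = 2*N² (M(N) = N*(2*N) = 2*N²)
Z(I) = 20*I
V(o) = (-50 + o)*(5 + o) (V(o) = (o + 5)*(o - 2*(-5)²) = (5 + o)*(o - 2*25) = (5 + o)*(o - 1*50) = (5 + o)*(o - 50) = (5 + o)*(-50 + o) = (-50 + o)*(5 + o))
V(8) + 92*Z(7) = (-250 + 8² - 45*8) + 92*(20*7) = (-250 + 64 - 360) + 92*140 = -546 + 12880 = 12334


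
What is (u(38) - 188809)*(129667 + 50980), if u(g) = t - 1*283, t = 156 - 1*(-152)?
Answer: -34103263248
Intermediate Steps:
t = 308 (t = 156 + 152 = 308)
u(g) = 25 (u(g) = 308 - 1*283 = 308 - 283 = 25)
(u(38) - 188809)*(129667 + 50980) = (25 - 188809)*(129667 + 50980) = -188784*180647 = -34103263248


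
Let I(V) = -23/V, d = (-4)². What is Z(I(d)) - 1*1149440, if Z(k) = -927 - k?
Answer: -18405849/16 ≈ -1.1504e+6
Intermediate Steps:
d = 16
Z(I(d)) - 1*1149440 = (-927 - (-23)/16) - 1*1149440 = (-927 - (-23)/16) - 1149440 = (-927 - 1*(-23/16)) - 1149440 = (-927 + 23/16) - 1149440 = -14809/16 - 1149440 = -18405849/16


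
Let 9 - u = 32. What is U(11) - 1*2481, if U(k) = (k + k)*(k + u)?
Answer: -2745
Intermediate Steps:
u = -23 (u = 9 - 1*32 = 9 - 32 = -23)
U(k) = 2*k*(-23 + k) (U(k) = (k + k)*(k - 23) = (2*k)*(-23 + k) = 2*k*(-23 + k))
U(11) - 1*2481 = 2*11*(-23 + 11) - 1*2481 = 2*11*(-12) - 2481 = -264 - 2481 = -2745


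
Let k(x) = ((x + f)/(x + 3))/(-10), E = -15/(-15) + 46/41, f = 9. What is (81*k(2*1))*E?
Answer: -77517/2050 ≈ -37.813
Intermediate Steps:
E = 87/41 (E = -15*(-1/15) + 46*(1/41) = 1 + 46/41 = 87/41 ≈ 2.1220)
k(x) = -(9 + x)/(10*(3 + x)) (k(x) = ((x + 9)/(x + 3))/(-10) = ((9 + x)/(3 + x))*(-⅒) = -(9 + x)/(10*(3 + x)))
(81*k(2*1))*E = (81*((-9 - 2)/(10*(3 + 2*1))))*(87/41) = (81*((-9 - 1*2)/(10*(3 + 2))))*(87/41) = (81*((⅒)*(-9 - 2)/5))*(87/41) = (81*((⅒)*(⅕)*(-11)))*(87/41) = (81*(-11/50))*(87/41) = -891/50*87/41 = -77517/2050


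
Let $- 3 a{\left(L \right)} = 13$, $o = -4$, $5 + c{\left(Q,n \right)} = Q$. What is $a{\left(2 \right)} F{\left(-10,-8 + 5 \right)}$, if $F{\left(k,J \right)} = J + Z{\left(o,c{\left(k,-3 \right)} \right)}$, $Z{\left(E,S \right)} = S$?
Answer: $78$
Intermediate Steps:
$c{\left(Q,n \right)} = -5 + Q$
$a{\left(L \right)} = - \frac{13}{3}$ ($a{\left(L \right)} = \left(- \frac{1}{3}\right) 13 = - \frac{13}{3}$)
$F{\left(k,J \right)} = -5 + J + k$ ($F{\left(k,J \right)} = J + \left(-5 + k\right) = -5 + J + k$)
$a{\left(2 \right)} F{\left(-10,-8 + 5 \right)} = - \frac{13 \left(-5 + \left(-8 + 5\right) - 10\right)}{3} = - \frac{13 \left(-5 - 3 - 10\right)}{3} = \left(- \frac{13}{3}\right) \left(-18\right) = 78$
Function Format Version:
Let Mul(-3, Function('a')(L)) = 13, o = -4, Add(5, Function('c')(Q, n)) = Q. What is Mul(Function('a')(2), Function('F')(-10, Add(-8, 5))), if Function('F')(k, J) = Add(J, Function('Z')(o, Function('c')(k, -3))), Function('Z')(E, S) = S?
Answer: 78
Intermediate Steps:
Function('c')(Q, n) = Add(-5, Q)
Function('a')(L) = Rational(-13, 3) (Function('a')(L) = Mul(Rational(-1, 3), 13) = Rational(-13, 3))
Function('F')(k, J) = Add(-5, J, k) (Function('F')(k, J) = Add(J, Add(-5, k)) = Add(-5, J, k))
Mul(Function('a')(2), Function('F')(-10, Add(-8, 5))) = Mul(Rational(-13, 3), Add(-5, Add(-8, 5), -10)) = Mul(Rational(-13, 3), Add(-5, -3, -10)) = Mul(Rational(-13, 3), -18) = 78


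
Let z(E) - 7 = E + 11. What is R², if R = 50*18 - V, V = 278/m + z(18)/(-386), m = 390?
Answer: 1145699492401489/1416393225 ≈ 8.0889e+5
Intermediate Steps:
z(E) = 18 + E (z(E) = 7 + (E + 11) = 7 + (11 + E) = 18 + E)
V = 23317/37635 (V = 278/390 + (18 + 18)/(-386) = 278*(1/390) + 36*(-1/386) = 139/195 - 18/193 = 23317/37635 ≈ 0.61956)
R = 33848183/37635 (R = 50*18 - 1*23317/37635 = 900 - 23317/37635 = 33848183/37635 ≈ 899.38)
R² = (33848183/37635)² = 1145699492401489/1416393225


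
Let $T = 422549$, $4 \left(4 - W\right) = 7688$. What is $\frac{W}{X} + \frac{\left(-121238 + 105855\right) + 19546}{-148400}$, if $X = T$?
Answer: $- \frac{2043702687}{62706271600} \approx -0.032592$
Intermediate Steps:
$W = -1918$ ($W = 4 - 1922 = -1918$)
$X = 422549$
$\frac{W}{X} + \frac{\left(-121238 + 105855\right) + 19546}{-148400} = - \frac{1918}{422549} + \frac{\left(-121238 + 105855\right) + 19546}{-148400} = \left(-1918\right) \frac{1}{422549} + \left(-15383 + 19546\right) \left(- \frac{1}{148400}\right) = - \frac{1918}{422549} + 4163 \left(- \frac{1}{148400}\right) = - \frac{1918}{422549} - \frac{4163}{148400} = - \frac{2043702687}{62706271600}$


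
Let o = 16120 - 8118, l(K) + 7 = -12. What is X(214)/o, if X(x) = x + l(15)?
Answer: 195/8002 ≈ 0.024369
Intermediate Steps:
l(K) = -19 (l(K) = -7 - 12 = -19)
o = 8002
X(x) = -19 + x (X(x) = x - 19 = -19 + x)
X(214)/o = (-19 + 214)/8002 = 195*(1/8002) = 195/8002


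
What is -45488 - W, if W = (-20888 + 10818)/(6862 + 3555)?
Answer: -473838426/10417 ≈ -45487.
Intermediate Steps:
W = -10070/10417 ≈ -0.96669
-45488 - W = -45488 - 1*(-10070/10417) = -45488 + 10070/10417 = -473838426/10417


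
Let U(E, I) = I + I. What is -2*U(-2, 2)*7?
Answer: -56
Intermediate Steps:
U(E, I) = 2*I
-2*U(-2, 2)*7 = -4*2*7 = -2*4*7 = -8*7 = -56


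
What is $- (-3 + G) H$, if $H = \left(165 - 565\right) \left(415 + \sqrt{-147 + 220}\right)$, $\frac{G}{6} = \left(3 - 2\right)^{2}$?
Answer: $498000 + 1200 \sqrt{73} \approx 5.0825 \cdot 10^{5}$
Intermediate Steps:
$G = 6$ ($G = 6 \left(3 - 2\right)^{2} = 6 \cdot 1^{2} = 6 \cdot 1 = 6$)
$H = -166000 - 400 \sqrt{73}$ ($H = - 400 \left(415 + \sqrt{73}\right) = -166000 - 400 \sqrt{73} \approx -1.6942 \cdot 10^{5}$)
$- (-3 + G) H = - (-3 + 6) \left(-166000 - 400 \sqrt{73}\right) = \left(-1\right) 3 \left(-166000 - 400 \sqrt{73}\right) = - 3 \left(-166000 - 400 \sqrt{73}\right) = 498000 + 1200 \sqrt{73}$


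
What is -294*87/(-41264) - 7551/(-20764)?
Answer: 105335757/107100712 ≈ 0.98352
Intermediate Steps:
-294*87/(-41264) - 7551/(-20764) = -25578*(-1/41264) - 7551*(-1/20764) = 12789/20632 + 7551/20764 = 105335757/107100712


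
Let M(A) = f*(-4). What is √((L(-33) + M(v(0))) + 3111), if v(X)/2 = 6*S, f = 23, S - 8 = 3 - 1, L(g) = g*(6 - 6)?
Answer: √3019 ≈ 54.945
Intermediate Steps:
L(g) = 0 (L(g) = g*0 = 0)
S = 10 (S = 8 + (3 - 1) = 8 + 2 = 10)
v(X) = 120 (v(X) = 2*(6*10) = 2*60 = 120)
M(A) = -92 (M(A) = 23*(-4) = -92)
√((L(-33) + M(v(0))) + 3111) = √((0 - 92) + 3111) = √(-92 + 3111) = √3019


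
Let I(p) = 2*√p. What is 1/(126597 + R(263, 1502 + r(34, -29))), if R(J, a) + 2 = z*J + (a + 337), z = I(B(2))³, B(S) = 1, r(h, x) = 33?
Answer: 1/130571 ≈ 7.6587e-6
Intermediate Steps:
z = 8 (z = (2*√1)³ = (2*1)³ = 2³ = 8)
R(J, a) = 335 + a + 8*J (R(J, a) = -2 + (8*J + (a + 337)) = -2 + (8*J + (337 + a)) = -2 + (337 + a + 8*J) = 335 + a + 8*J)
1/(126597 + R(263, 1502 + r(34, -29))) = 1/(126597 + (335 + (1502 + 33) + 8*263)) = 1/(126597 + (335 + 1535 + 2104)) = 1/(126597 + 3974) = 1/130571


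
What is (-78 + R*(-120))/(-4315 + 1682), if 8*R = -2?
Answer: 48/2633 ≈ 0.018230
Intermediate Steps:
R = -¼ (R = (⅛)*(-2) = -¼ ≈ -0.25000)
(-78 + R*(-120))/(-4315 + 1682) = (-78 - ¼*(-120))/(-4315 + 1682) = (-78 + 30)/(-2633) = -48*(-1/2633) = 48/2633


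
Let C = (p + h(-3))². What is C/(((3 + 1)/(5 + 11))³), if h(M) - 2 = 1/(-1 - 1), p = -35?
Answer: 71824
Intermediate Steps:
h(M) = 3/2 (h(M) = 2 + 1/(-1 - 1) = 2 + 1/(-2) = 2 - ½ = 3/2)
C = 4489/4 (C = (-35 + 3/2)² = (-67/2)² = 4489/4 ≈ 1122.3)
C/(((3 + 1)/(5 + 11))³) = 4489/(4*(((3 + 1)/(5 + 11))³)) = 4489/(4*((4/16)³)) = 4489/(4*((4*(1/16))³)) = 4489/(4*((¼)³)) = 4489/(4*(1/64)) = (4489/4)*64 = 71824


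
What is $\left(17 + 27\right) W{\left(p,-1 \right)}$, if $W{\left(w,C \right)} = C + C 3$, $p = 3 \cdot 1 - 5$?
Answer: $-176$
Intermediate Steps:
$p = -2$ ($p = 3 - 5 = -2$)
$W{\left(w,C \right)} = 4 C$ ($W{\left(w,C \right)} = C + 3 C = 4 C$)
$\left(17 + 27\right) W{\left(p,-1 \right)} = \left(17 + 27\right) 4 \left(-1\right) = 44 \left(-4\right) = -176$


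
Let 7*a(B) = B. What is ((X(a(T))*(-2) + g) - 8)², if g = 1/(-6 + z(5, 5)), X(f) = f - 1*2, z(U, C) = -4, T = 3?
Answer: 120409/4900 ≈ 24.573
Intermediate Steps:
a(B) = B/7
X(f) = -2 + f (X(f) = f - 2 = -2 + f)
g = -⅒ (g = 1/(-6 - 4) = 1/(-10) = -⅒ ≈ -0.10000)
((X(a(T))*(-2) + g) - 8)² = (((-2 + (⅐)*3)*(-2) - ⅒) - 8)² = (((-2 + 3/7)*(-2) - ⅒) - 8)² = ((-11/7*(-2) - ⅒) - 8)² = ((22/7 - ⅒) - 8)² = (213/70 - 8)² = (-347/70)² = 120409/4900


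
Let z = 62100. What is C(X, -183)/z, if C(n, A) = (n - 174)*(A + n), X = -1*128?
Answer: 46961/31050 ≈ 1.5124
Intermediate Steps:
X = -128
C(n, A) = (-174 + n)*(A + n)
C(X, -183)/z = ((-128)² - 174*(-183) - 174*(-128) - 183*(-128))/62100 = (16384 + 31842 + 22272 + 23424)*(1/62100) = 93922*(1/62100) = 46961/31050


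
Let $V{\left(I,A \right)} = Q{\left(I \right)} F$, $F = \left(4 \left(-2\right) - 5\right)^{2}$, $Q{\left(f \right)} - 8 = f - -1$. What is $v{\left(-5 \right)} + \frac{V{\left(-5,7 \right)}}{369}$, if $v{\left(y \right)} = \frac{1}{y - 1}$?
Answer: $\frac{1229}{738} \approx 1.6653$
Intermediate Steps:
$Q{\left(f \right)} = 9 + f$ ($Q{\left(f \right)} = 8 + \left(f - -1\right) = 8 + \left(f + 1\right) = 8 + \left(1 + f\right) = 9 + f$)
$v{\left(y \right)} = \frac{1}{-1 + y}$
$F = 169$ ($F = \left(-8 - 5\right)^{2} = \left(-13\right)^{2} = 169$)
$V{\left(I,A \right)} = 1521 + 169 I$ ($V{\left(I,A \right)} = \left(9 + I\right) 169 = 1521 + 169 I$)
$v{\left(-5 \right)} + \frac{V{\left(-5,7 \right)}}{369} = \frac{1}{-1 - 5} + \frac{1521 + 169 \left(-5\right)}{369} = \frac{1}{-6} + \left(1521 - 845\right) \frac{1}{369} = - \frac{1}{6} + 676 \cdot \frac{1}{369} = - \frac{1}{6} + \frac{676}{369} = \frac{1229}{738}$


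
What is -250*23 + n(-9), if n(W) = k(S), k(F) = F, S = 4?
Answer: -5746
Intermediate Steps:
n(W) = 4
-250*23 + n(-9) = -250*23 + 4 = -5750 + 4 = -5746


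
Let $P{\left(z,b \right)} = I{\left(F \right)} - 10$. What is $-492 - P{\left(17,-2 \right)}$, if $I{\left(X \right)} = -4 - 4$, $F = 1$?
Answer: $-474$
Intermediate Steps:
$I{\left(X \right)} = -8$
$P{\left(z,b \right)} = -18$ ($P{\left(z,b \right)} = -8 - 10 = -18$)
$-492 - P{\left(17,-2 \right)} = -492 - -18 = -492 + 18 = -474$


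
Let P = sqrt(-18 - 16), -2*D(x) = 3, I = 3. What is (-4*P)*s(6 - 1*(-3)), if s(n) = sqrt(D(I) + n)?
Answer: -4*I*sqrt(255) ≈ -63.875*I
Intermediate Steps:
D(x) = -3/2 (D(x) = -1/2*3 = -3/2)
P = I*sqrt(34) (P = sqrt(-34) = I*sqrt(34) ≈ 5.8309*I)
s(n) = sqrt(-3/2 + n)
(-4*P)*s(6 - 1*(-3)) = (-4*I*sqrt(34))*(sqrt(-6 + 4*(6 - 1*(-3)))/2) = (-4*I*sqrt(34))*(sqrt(-6 + 4*(6 + 3))/2) = (-4*I*sqrt(34))*(sqrt(-6 + 4*9)/2) = (-4*I*sqrt(34))*(sqrt(-6 + 36)/2) = (-4*I*sqrt(34))*(sqrt(30)/2) = -4*I*sqrt(255)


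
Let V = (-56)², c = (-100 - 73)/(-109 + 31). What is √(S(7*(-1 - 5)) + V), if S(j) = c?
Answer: √19092918/78 ≈ 56.020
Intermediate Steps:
c = 173/78 (c = -173/(-78) = -173*(-1/78) = 173/78 ≈ 2.2179)
V = 3136
S(j) = 173/78
√(S(7*(-1 - 5)) + V) = √(173/78 + 3136) = √(244781/78) = √19092918/78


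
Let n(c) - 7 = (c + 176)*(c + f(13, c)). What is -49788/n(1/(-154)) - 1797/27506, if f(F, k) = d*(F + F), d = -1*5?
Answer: 31503514070901/14920991431406 ≈ 2.1114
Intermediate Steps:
d = -5
f(F, k) = -10*F (f(F, k) = -5*(F + F) = -10*F)
n(c) = 7 + (-130 + c)*(176 + c) (n(c) = 7 + (c + 176)*(c - 10*13) = 7 + (176 + c)*(c - 130) = 7 + (176 + c)*(-130 + c) = 7 + (-130 + c)*(176 + c))
-49788/n(1/(-154)) - 1797/27506 = -49788/(-22873 + (1/(-154))² + 46/(-154)) - 1797/27506 = -49788/(-22873 + (-1/154)² + 46*(-1/154)) - 1797*1/27506 = -49788/(-22873 + 1/23716 - 23/77) - 1797/27506 = -49788/(-542463151/23716) - 1797/27506 = -49788*(-23716/542463151) - 1797/27506 = 1180772208/542463151 - 1797/27506 = 31503514070901/14920991431406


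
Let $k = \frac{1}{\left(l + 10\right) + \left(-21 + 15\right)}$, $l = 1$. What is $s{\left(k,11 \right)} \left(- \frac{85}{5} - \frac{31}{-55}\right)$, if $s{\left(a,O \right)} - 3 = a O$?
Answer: $- \frac{23504}{275} \approx -85.469$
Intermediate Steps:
$k = \frac{1}{5}$ ($k = \frac{1}{\left(1 + 10\right) + \left(-21 + 15\right)} = \frac{1}{11 - 6} = \frac{1}{5} \approx 0.2$)
$s{\left(a,O \right)} = 3 + O a$ ($s{\left(a,O \right)} = 3 + a O = 3 + O a$)
$s{\left(k,11 \right)} \left(- \frac{85}{5} - \frac{31}{-55}\right) = \left(3 + 11 \cdot \frac{1}{5}\right) \left(- \frac{85}{5} - \frac{31}{-55}\right) = \left(3 + \frac{11}{5}\right) \left(\left(-85\right) \frac{1}{5} - - \frac{31}{55}\right) = \frac{26 \left(-17 + \frac{31}{55}\right)}{5} = \frac{26}{5} \left(- \frac{904}{55}\right) = - \frac{23504}{275}$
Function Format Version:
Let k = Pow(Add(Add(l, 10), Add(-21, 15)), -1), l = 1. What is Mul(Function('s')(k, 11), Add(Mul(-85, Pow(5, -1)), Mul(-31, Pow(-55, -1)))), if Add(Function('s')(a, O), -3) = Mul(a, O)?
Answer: Rational(-23504, 275) ≈ -85.469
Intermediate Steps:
k = Rational(1, 5) (k = Pow(Add(Add(1, 10), Add(-21, 15)), -1) = Pow(Add(11, -6), -1) = Pow(5, -1) = Rational(1, 5) ≈ 0.20000)
Function('s')(a, O) = Add(3, Mul(O, a)) (Function('s')(a, O) = Add(3, Mul(a, O)) = Add(3, Mul(O, a)))
Mul(Function('s')(k, 11), Add(Mul(-85, Pow(5, -1)), Mul(-31, Pow(-55, -1)))) = Mul(Add(3, Mul(11, Rational(1, 5))), Add(Mul(-85, Pow(5, -1)), Mul(-31, Pow(-55, -1)))) = Mul(Add(3, Rational(11, 5)), Add(Mul(-85, Rational(1, 5)), Mul(-31, Rational(-1, 55)))) = Mul(Rational(26, 5), Add(-17, Rational(31, 55))) = Mul(Rational(26, 5), Rational(-904, 55)) = Rational(-23504, 275)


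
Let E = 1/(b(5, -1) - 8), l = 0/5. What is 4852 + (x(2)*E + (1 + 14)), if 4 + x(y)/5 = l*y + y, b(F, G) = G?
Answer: 43813/9 ≈ 4868.1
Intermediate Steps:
l = 0 (l = 0*(1/5) = 0)
E = -1/9 (E = 1/(-1 - 8) = 1/(-9) = -1/9 ≈ -0.11111)
x(y) = -20 + 5*y (x(y) = -20 + 5*(0*y + y) = -20 + 5*(0 + y) = -20 + 5*y)
4852 + (x(2)*E + (1 + 14)) = 4852 + ((-20 + 5*2)*(-1/9) + (1 + 14)) = 4852 + ((-20 + 10)*(-1/9) + 15) = 4852 + (-10*(-1/9) + 15) = 4852 + (10/9 + 15) = 4852 + 145/9 = 43813/9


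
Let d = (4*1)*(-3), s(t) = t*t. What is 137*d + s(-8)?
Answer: -1580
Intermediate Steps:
s(t) = t**2
d = -12 (d = 4*(-3) = -12)
137*d + s(-8) = 137*(-12) + (-8)**2 = -1644 + 64 = -1580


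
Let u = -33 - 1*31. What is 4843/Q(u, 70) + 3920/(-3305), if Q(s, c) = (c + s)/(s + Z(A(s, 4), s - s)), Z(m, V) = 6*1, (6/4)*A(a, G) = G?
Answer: -92837819/1983 ≈ -46817.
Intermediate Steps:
A(a, G) = 2*G/3
u = -64 (u = -33 - 31 = -64)
Z(m, V) = 6
Q(s, c) = (c + s)/(6 + s) (Q(s, c) = (c + s)/(s + 6) = (c + s)/(6 + s))
4843/Q(u, 70) + 3920/(-3305) = 4843/(((70 - 64)/(6 - 64))) + 3920/(-3305) = 4843/((6/(-58))) + 3920*(-1/3305) = 4843/((-1/58*6)) - 784/661 = 4843/(-3/29) - 784/661 = 4843*(-29/3) - 784/661 = -140447/3 - 784/661 = -92837819/1983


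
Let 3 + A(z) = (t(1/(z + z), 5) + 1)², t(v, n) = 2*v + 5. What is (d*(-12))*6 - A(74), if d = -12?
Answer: 4549667/5476 ≈ 830.84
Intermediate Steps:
t(v, n) = 5 + 2*v
A(z) = -3 + (6 + 1/z)² (A(z) = -3 + ((5 + 2/(z + z)) + 1)² = -3 + ((5 + 2/((2*z))) + 1)² = -3 + ((5 + 2*(1/(2*z))) + 1)² = -3 + ((5 + 1/z) + 1)² = -3 + (6 + 1/z)²)
(d*(-12))*6 - A(74) = -12*(-12)*6 - (33 + 74⁻² + 12/74) = 144*6 - (33 + 1/5476 + 12*(1/74)) = 864 - (33 + 1/5476 + 6/37) = 864 - 1*181597/5476 = 864 - 181597/5476 = 4549667/5476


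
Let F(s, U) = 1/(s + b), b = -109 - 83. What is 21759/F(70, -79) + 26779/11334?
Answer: -30087186953/11334 ≈ -2.6546e+6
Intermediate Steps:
b = -192
F(s, U) = 1/(-192 + s) (F(s, U) = 1/(s - 192) = 1/(-192 + s))
21759/F(70, -79) + 26779/11334 = 21759/(1/(-192 + 70)) + 26779/11334 = 21759/(1/(-122)) + 26779*(1/11334) = 21759/(-1/122) + 26779/11334 = 21759*(-122) + 26779/11334 = -2654598 + 26779/11334 = -30087186953/11334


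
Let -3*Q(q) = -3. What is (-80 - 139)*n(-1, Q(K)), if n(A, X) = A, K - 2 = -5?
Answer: 219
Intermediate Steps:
K = -3 (K = 2 - 5 = -3)
Q(q) = 1 (Q(q) = -⅓*(-3) = 1)
(-80 - 139)*n(-1, Q(K)) = (-80 - 139)*(-1) = -219*(-1) = 219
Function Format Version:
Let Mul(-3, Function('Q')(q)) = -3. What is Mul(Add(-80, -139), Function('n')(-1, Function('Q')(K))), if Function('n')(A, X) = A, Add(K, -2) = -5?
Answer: 219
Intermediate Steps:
K = -3 (K = Add(2, -5) = -3)
Function('Q')(q) = 1 (Function('Q')(q) = Mul(Rational(-1, 3), -3) = 1)
Mul(Add(-80, -139), Function('n')(-1, Function('Q')(K))) = Mul(Add(-80, -139), -1) = Mul(-219, -1) = 219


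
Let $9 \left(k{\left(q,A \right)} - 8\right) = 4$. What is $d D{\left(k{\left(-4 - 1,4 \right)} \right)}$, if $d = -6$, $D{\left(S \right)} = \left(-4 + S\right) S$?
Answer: $- \frac{6080}{27} \approx -225.19$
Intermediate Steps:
$k{\left(q,A \right)} = \frac{76}{9}$ ($k{\left(q,A \right)} = 8 + \frac{1}{9} \cdot 4 = 8 + \frac{4}{9} = \frac{76}{9}$)
$D{\left(S \right)} = S \left(-4 + S\right)$
$d D{\left(k{\left(-4 - 1,4 \right)} \right)} = - 6 \frac{76 \left(-4 + \frac{76}{9}\right)}{9} = - 6 \cdot \frac{76}{9} \cdot \frac{40}{9} = \left(-6\right) \frac{3040}{81} = - \frac{6080}{27}$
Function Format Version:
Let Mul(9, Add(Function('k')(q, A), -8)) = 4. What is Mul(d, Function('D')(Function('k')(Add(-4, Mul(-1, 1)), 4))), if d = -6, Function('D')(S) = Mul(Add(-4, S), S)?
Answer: Rational(-6080, 27) ≈ -225.19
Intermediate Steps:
Function('k')(q, A) = Rational(76, 9) (Function('k')(q, A) = Add(8, Mul(Rational(1, 9), 4)) = Add(8, Rational(4, 9)) = Rational(76, 9))
Function('D')(S) = Mul(S, Add(-4, S))
Mul(d, Function('D')(Function('k')(Add(-4, Mul(-1, 1)), 4))) = Mul(-6, Mul(Rational(76, 9), Add(-4, Rational(76, 9)))) = Mul(-6, Mul(Rational(76, 9), Rational(40, 9))) = Mul(-6, Rational(3040, 81)) = Rational(-6080, 27)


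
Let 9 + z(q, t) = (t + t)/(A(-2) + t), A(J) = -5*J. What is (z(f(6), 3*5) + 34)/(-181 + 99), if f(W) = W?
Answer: -131/410 ≈ -0.31951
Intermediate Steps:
z(q, t) = -9 + 2*t/(10 + t) (z(q, t) = -9 + (t + t)/(-5*(-2) + t) = -9 + (2*t)/(10 + t) = -9 + 2*t/(10 + t))
(z(f(6), 3*5) + 34)/(-181 + 99) = ((-90 - 21*5)/(10 + 3*5) + 34)/(-181 + 99) = ((-90 - 7*15)/(10 + 15) + 34)/(-82) = ((-90 - 105)/25 + 34)*(-1/82) = ((1/25)*(-195) + 34)*(-1/82) = (-39/5 + 34)*(-1/82) = (131/5)*(-1/82) = -131/410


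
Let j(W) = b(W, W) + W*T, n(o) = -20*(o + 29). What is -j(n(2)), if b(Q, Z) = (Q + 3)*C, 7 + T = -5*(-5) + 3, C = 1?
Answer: 13637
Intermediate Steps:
n(o) = -580 - 20*o (n(o) = -20*(29 + o) = -580 - 20*o)
T = 21 (T = -7 + (-5*(-5) + 3) = -7 + (25 + 3) = -7 + 28 = 21)
b(Q, Z) = 3 + Q (b(Q, Z) = (Q + 3)*1 = (3 + Q)*1 = 3 + Q)
j(W) = 3 + 22*W (j(W) = (3 + W) + W*21 = (3 + W) + 21*W = 3 + 22*W)
-j(n(2)) = -(3 + 22*(-580 - 20*2)) = -(3 + 22*(-580 - 40)) = -(3 + 22*(-620)) = -(3 - 13640) = -1*(-13637) = 13637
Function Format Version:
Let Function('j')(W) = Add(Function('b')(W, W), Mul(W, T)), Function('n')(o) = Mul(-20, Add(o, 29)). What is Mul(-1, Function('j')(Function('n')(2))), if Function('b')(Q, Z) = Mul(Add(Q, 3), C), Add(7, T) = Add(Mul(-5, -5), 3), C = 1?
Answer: 13637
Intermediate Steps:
Function('n')(o) = Add(-580, Mul(-20, o)) (Function('n')(o) = Mul(-20, Add(29, o)) = Add(-580, Mul(-20, o)))
T = 21 (T = Add(-7, Add(Mul(-5, -5), 3)) = Add(-7, Add(25, 3)) = Add(-7, 28) = 21)
Function('b')(Q, Z) = Add(3, Q) (Function('b')(Q, Z) = Mul(Add(Q, 3), 1) = Mul(Add(3, Q), 1) = Add(3, Q))
Function('j')(W) = Add(3, Mul(22, W)) (Function('j')(W) = Add(Add(3, W), Mul(W, 21)) = Add(Add(3, W), Mul(21, W)) = Add(3, Mul(22, W)))
Mul(-1, Function('j')(Function('n')(2))) = Mul(-1, Add(3, Mul(22, Add(-580, Mul(-20, 2))))) = Mul(-1, Add(3, Mul(22, Add(-580, -40)))) = Mul(-1, Add(3, Mul(22, -620))) = Mul(-1, Add(3, -13640)) = Mul(-1, -13637) = 13637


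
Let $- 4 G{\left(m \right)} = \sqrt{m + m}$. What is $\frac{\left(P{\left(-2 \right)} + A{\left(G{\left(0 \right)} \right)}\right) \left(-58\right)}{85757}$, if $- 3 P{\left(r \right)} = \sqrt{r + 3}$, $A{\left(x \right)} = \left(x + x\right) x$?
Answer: $\frac{58}{257271} \approx 0.00022544$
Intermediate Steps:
$G{\left(m \right)} = - \frac{\sqrt{2} \sqrt{m}}{4}$ ($G{\left(m \right)} = - \frac{\sqrt{m + m}}{4} = - \frac{\sqrt{2 m}}{4} = - \frac{\sqrt{2} \sqrt{m}}{4}$)
$A{\left(x \right)} = 2 x^{2}$ ($A{\left(x \right)} = 2 x x = 2 x^{2}$)
$P{\left(r \right)} = - \frac{\sqrt{3 + r}}{3}$ ($P{\left(r \right)} = - \frac{\sqrt{r + 3}}{3} = - \frac{\sqrt{3 + r}}{3}$)
$\frac{\left(P{\left(-2 \right)} + A{\left(G{\left(0 \right)} \right)}\right) \left(-58\right)}{85757} = \frac{\left(- \frac{\sqrt{3 - 2}}{3} + 2 \left(- \frac{\sqrt{2} \sqrt{0}}{4}\right)^{2}\right) \left(-58\right)}{85757} = \left(- \frac{\sqrt{1}}{3} + 2 \left(\left(- \frac{1}{4}\right) \sqrt{2} \cdot 0\right)^{2}\right) \left(-58\right) \frac{1}{85757} = \left(\left(- \frac{1}{3}\right) 1 + 2 \cdot 0^{2}\right) \left(-58\right) \frac{1}{85757} = \left(- \frac{1}{3} + 2 \cdot 0\right) \left(-58\right) \frac{1}{85757} = \left(- \frac{1}{3} + 0\right) \left(-58\right) \frac{1}{85757} = \left(- \frac{1}{3}\right) \left(-58\right) \frac{1}{85757} = \frac{58}{3} \cdot \frac{1}{85757} = \frac{58}{257271}$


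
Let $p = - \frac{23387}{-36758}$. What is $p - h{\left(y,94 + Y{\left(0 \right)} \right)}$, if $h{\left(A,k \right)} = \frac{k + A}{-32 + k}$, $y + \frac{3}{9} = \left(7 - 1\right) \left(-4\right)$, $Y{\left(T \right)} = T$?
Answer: $- \frac{833110}{1709247} \approx -0.48741$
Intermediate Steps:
$y = - \frac{73}{3}$ ($y = - \frac{1}{3} + \left(7 - 1\right) \left(-4\right) = - \frac{1}{3} + 6 \left(-4\right) = - \frac{1}{3} - 24 = - \frac{73}{3} \approx -24.333$)
$h{\left(A,k \right)} = \frac{A + k}{-32 + k}$
$p = \frac{23387}{36758}$ ($p = \left(-23387\right) \left(- \frac{1}{36758}\right) = \frac{23387}{36758} \approx 0.63624$)
$p - h{\left(y,94 + Y{\left(0 \right)} \right)} = \frac{23387}{36758} - \frac{- \frac{73}{3} + \left(94 + 0\right)}{-32 + \left(94 + 0\right)} = \frac{23387}{36758} - \frac{- \frac{73}{3} + 94}{-32 + 94} = \frac{23387}{36758} - \frac{1}{62} \cdot \frac{209}{3} = \frac{23387}{36758} - \frac{209}{186} = - \frac{833110}{1709247}$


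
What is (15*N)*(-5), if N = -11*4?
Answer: 3300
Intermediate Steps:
N = -44
(15*N)*(-5) = (15*(-44))*(-5) = -660*(-5) = 3300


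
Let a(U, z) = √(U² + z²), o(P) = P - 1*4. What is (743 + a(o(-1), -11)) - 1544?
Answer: -801 + √146 ≈ -788.92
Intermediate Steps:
o(P) = -4 + P (o(P) = P - 4 = -4 + P)
(743 + a(o(-1), -11)) - 1544 = (743 + √((-4 - 1)² + (-11)²)) - 1544 = (743 + √((-5)² + 121)) - 1544 = (743 + √(25 + 121)) - 1544 = (743 + √146) - 1544 = -801 + √146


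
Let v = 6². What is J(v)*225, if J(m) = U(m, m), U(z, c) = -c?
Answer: -8100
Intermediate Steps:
v = 36
J(m) = -m
J(v)*225 = -1*36*225 = -36*225 = -8100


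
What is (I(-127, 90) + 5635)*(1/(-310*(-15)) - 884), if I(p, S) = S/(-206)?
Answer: -238562723564/47895 ≈ -4.9810e+6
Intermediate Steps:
I(p, S) = -S/206 (I(p, S) = S*(-1/206) = -S/206)
(I(-127, 90) + 5635)*(1/(-310*(-15)) - 884) = (-1/206*90 + 5635)*(1/(-310*(-15)) - 884) = (-45/103 + 5635)*(1/4650 - 884) = 580360*(1/4650 - 884)/103 = (580360/103)*(-4110599/4650) = -238562723564/47895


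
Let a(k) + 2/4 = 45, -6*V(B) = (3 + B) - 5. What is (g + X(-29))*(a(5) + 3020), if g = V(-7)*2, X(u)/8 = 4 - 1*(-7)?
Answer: 557739/2 ≈ 2.7887e+5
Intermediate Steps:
V(B) = ⅓ - B/6 (V(B) = -((3 + B) - 5)/6 = -(-2 + B)/6 = ⅓ - B/6)
X(u) = 88 (X(u) = 8*(4 - 1*(-7)) = 8*(4 + 7) = 8*11 = 88)
g = 3 (g = (⅓ - ⅙*(-7))*2 = (⅓ + 7/6)*2 = (3/2)*2 = 3)
a(k) = 89/2 (a(k) = -½ + 45 = 89/2)
(g + X(-29))*(a(5) + 3020) = (3 + 88)*(89/2 + 3020) = 91*(6129/2) = 557739/2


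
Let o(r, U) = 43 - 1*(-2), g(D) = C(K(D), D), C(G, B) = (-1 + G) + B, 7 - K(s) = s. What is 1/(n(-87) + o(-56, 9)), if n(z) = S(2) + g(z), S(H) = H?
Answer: 1/53 ≈ 0.018868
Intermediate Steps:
K(s) = 7 - s
C(G, B) = -1 + B + G
g(D) = 6 (g(D) = -1 + D + (7 - D) = 6)
n(z) = 8 (n(z) = 2 + 6 = 8)
o(r, U) = 45 (o(r, U) = 43 + 2 = 45)
1/(n(-87) + o(-56, 9)) = 1/(8 + 45) = 1/53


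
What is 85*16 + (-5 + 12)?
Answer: 1367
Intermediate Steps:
85*16 + (-5 + 12) = 1360 + 7 = 1367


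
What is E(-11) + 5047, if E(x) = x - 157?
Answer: 4879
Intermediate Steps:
E(x) = -157 + x
E(-11) + 5047 = (-157 - 11) + 5047 = -168 + 5047 = 4879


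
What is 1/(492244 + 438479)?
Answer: 1/930723 ≈ 1.0744e-6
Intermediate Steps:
1/(492244 + 438479) = 1/930723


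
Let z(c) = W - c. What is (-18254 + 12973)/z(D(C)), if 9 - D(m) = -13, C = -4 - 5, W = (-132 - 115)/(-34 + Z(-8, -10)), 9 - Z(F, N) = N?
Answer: 79215/83 ≈ 954.40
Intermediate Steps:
Z(F, N) = 9 - N
W = 247/15 (W = (-132 - 115)/(-34 + (9 - 1*(-10))) = -247/(-34 + (9 + 10)) = -247/(-34 + 19) = -247/(-15) = -247*(-1/15) = 247/15 ≈ 16.467)
C = -9
D(m) = 22 (D(m) = 9 - 1*(-13) = 9 + 13 = 22)
z(c) = 247/15 - c
(-18254 + 12973)/z(D(C)) = (-18254 + 12973)/(247/15 - 1*22) = -5281/(247/15 - 22) = -5281/(-83/15) = -5281*(-15/83) = 79215/83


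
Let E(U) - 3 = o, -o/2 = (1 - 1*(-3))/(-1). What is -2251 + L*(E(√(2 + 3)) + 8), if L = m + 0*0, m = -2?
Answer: -2289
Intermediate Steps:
o = 8 (o = -2*(1 - 1*(-3))/(-1) = -2*(1 + 3)*(-1) = -8*(-1) = -2*(-4) = 8)
L = -2 (L = -2 + 0*0 = -2 + 0 = -2)
E(U) = 11 (E(U) = 3 + 8 = 11)
-2251 + L*(E(√(2 + 3)) + 8) = -2251 - 2*(11 + 8) = -2251 - 2*19 = -2251 - 38 = -2289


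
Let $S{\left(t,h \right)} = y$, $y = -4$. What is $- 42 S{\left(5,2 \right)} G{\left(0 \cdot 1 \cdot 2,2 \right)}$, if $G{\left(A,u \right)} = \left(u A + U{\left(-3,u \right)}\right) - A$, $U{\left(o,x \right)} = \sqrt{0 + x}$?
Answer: $168 \sqrt{2} \approx 237.59$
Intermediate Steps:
$U{\left(o,x \right)} = \sqrt{x}$
$S{\left(t,h \right)} = -4$
$G{\left(A,u \right)} = \sqrt{u} - A + A u$ ($G{\left(A,u \right)} = \left(u A + \sqrt{u}\right) - A = \left(A u + \sqrt{u}\right) - A = \left(\sqrt{u} + A u\right) - A = \sqrt{u} - A + A u$)
$- 42 S{\left(5,2 \right)} G{\left(0 \cdot 1 \cdot 2,2 \right)} = \left(-42\right) \left(-4\right) \left(\sqrt{2} - 0 \cdot 1 \cdot 2 + 0 \cdot 1 \cdot 2 \cdot 2\right) = 168 \left(\sqrt{2} - 0 \cdot 2 + 0 \cdot 2 \cdot 2\right) = 168 \left(\sqrt{2} - 0 + 0 \cdot 2\right) = 168 \left(\sqrt{2} + 0 + 0\right) = 168 \sqrt{2}$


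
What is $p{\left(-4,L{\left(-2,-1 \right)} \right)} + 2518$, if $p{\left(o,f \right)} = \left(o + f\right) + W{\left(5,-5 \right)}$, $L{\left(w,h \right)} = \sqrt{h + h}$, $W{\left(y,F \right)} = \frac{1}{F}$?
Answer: $\frac{12569}{5} + i \sqrt{2} \approx 2513.8 + 1.4142 i$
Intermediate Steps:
$L{\left(w,h \right)} = \sqrt{2} \sqrt{h}$ ($L{\left(w,h \right)} = \sqrt{2 h} = \sqrt{2} \sqrt{h}$)
$p{\left(o,f \right)} = - \frac{1}{5} + f + o$ ($p{\left(o,f \right)} = \left(o + f\right) + \frac{1}{-5} = \left(f + o\right) - \frac{1}{5} = - \frac{1}{5} + f + o$)
$p{\left(-4,L{\left(-2,-1 \right)} \right)} + 2518 = \left(- \frac{1}{5} + \sqrt{2} \sqrt{-1} - 4\right) + 2518 = \left(- \frac{1}{5} + \sqrt{2} i - 4\right) + 2518 = \left(- \frac{1}{5} + i \sqrt{2} - 4\right) + 2518 = \left(- \frac{21}{5} + i \sqrt{2}\right) + 2518 = \frac{12569}{5} + i \sqrt{2}$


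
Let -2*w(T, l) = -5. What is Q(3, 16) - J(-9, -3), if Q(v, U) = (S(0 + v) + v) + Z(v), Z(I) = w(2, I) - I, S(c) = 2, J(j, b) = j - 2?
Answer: 31/2 ≈ 15.500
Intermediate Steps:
J(j, b) = -2 + j
w(T, l) = 5/2 (w(T, l) = -1/2*(-5) = 5/2)
Z(I) = 5/2 - I
Q(v, U) = 9/2 (Q(v, U) = (2 + v) + (5/2 - v) = 9/2)
Q(3, 16) - J(-9, -3) = 9/2 - (-2 - 9) = 9/2 - 1*(-11) = 9/2 + 11 = 31/2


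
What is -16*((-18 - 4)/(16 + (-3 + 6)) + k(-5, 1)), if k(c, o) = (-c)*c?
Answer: 7952/19 ≈ 418.53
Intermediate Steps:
k(c, o) = -c²
-16*((-18 - 4)/(16 + (-3 + 6)) + k(-5, 1)) = -16*((-18 - 4)/(16 + (-3 + 6)) - 1*(-5)²) = -16*(-22/(16 + 3) - 1*25) = -16*(-22/19 - 25) = -16*(-497/19) = 7952/19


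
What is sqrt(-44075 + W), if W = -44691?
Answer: I*sqrt(88766) ≈ 297.94*I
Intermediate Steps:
sqrt(-44075 + W) = sqrt(-44075 - 44691) = sqrt(-88766) = I*sqrt(88766)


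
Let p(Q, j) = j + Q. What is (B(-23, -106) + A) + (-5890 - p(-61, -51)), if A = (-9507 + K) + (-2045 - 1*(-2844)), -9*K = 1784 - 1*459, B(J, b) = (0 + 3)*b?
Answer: -134561/9 ≈ -14951.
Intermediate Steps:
B(J, b) = 3*b
p(Q, j) = Q + j
K = -1325/9 (K = -(1784 - 1*459)/9 = -(1784 - 459)/9 = -⅑*1325 = -1325/9 ≈ -147.22)
A = -79697/9 (A = (-9507 - 1325/9) + (-2045 - 1*(-2844)) = -86888/9 + (-2045 + 2844) = -86888/9 + 799 = -79697/9 ≈ -8855.2)
(B(-23, -106) + A) + (-5890 - p(-61, -51)) = (3*(-106) - 79697/9) + (-5890 - (-61 - 51)) = (-318 - 79697/9) + (-5890 - 1*(-112)) = -82559/9 + (-5890 + 112) = -82559/9 - 5778 = -134561/9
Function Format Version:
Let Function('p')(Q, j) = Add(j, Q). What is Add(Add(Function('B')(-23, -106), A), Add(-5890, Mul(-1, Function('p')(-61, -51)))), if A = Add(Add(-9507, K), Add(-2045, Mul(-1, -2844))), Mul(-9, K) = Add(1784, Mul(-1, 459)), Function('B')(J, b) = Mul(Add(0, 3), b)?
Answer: Rational(-134561, 9) ≈ -14951.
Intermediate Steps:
Function('B')(J, b) = Mul(3, b)
Function('p')(Q, j) = Add(Q, j)
K = Rational(-1325, 9) (K = Mul(Rational(-1, 9), Add(1784, Mul(-1, 459))) = Mul(Rational(-1, 9), Add(1784, -459)) = Mul(Rational(-1, 9), 1325) = Rational(-1325, 9) ≈ -147.22)
A = Rational(-79697, 9) (A = Add(Add(-9507, Rational(-1325, 9)), Add(-2045, Mul(-1, -2844))) = Add(Rational(-86888, 9), Add(-2045, 2844)) = Add(Rational(-86888, 9), 799) = Rational(-79697, 9) ≈ -8855.2)
Add(Add(Function('B')(-23, -106), A), Add(-5890, Mul(-1, Function('p')(-61, -51)))) = Add(Add(Mul(3, -106), Rational(-79697, 9)), Add(-5890, Mul(-1, Add(-61, -51)))) = Add(Add(-318, Rational(-79697, 9)), Add(-5890, Mul(-1, -112))) = Add(Rational(-82559, 9), Add(-5890, 112)) = Add(Rational(-82559, 9), -5778) = Rational(-134561, 9)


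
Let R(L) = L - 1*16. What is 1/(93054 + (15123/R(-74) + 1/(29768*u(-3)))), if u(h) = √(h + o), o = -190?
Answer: 3574285557701868960/332000969169843876823153 + 6697800*I*√193/332000969169843876823153 ≈ 1.0766e-5 + 2.8027e-16*I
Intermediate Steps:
R(L) = -16 + L (R(L) = L - 16 = -16 + L)
u(h) = √(-190 + h) (u(h) = √(h - 190) = √(-190 + h))
1/(93054 + (15123/R(-74) + 1/(29768*u(-3)))) = 1/(93054 + (15123/(-16 - 74) + 1/(29768*(√(-190 - 3))))) = 1/(93054 + (15123/(-90) + 1/(29768*(√(-193))))) = 1/(93054 + (15123*(-1/90) + 1/(29768*((I*√193))))) = 1/(93054 + (-5041/30 + (-I*√193/193)/29768)) = 1/(93054 + (-5041/30 - I*√193/5745224)) = 1/(2786579/30 - I*√193/5745224)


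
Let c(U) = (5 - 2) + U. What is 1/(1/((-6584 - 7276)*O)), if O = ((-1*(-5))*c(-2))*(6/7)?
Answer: -59400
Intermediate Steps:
c(U) = 3 + U
O = 30/7 (O = ((-1*(-5))*(3 - 2))*(6/7) = (5*1)*(6*(⅐)) = 5*(6/7) = 30/7 ≈ 4.2857)
1/(1/((-6584 - 7276)*O)) = 1/(1/((-6584 - 7276)*(30/7))) = 1/((7/30)/(-13860)) = 1/(-1/13860*7/30) = 1/(-1/59400) = -59400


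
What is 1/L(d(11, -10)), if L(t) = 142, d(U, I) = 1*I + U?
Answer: 1/142 ≈ 0.0070423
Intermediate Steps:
d(U, I) = I + U
1/L(d(11, -10)) = 1/142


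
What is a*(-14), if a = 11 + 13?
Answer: -336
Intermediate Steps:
a = 24
a*(-14) = 24*(-14) = -336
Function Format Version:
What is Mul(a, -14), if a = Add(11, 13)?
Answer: -336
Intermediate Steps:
a = 24
Mul(a, -14) = Mul(24, -14) = -336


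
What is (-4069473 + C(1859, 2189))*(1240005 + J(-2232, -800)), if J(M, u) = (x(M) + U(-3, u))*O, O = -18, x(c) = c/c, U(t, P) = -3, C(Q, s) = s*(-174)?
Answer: -5518627624719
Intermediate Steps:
C(Q, s) = -174*s
x(c) = 1
J(M, u) = 36 (J(M, u) = (1 - 3)*(-18) = -2*(-18) = 36)
(-4069473 + C(1859, 2189))*(1240005 + J(-2232, -800)) = (-4069473 - 174*2189)*(1240005 + 36) = (-4069473 - 380886)*1240041 = -4450359*1240041 = -5518627624719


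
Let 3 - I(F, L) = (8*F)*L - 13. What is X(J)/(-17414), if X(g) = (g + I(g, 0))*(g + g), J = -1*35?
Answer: -665/8707 ≈ -0.076375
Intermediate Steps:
I(F, L) = 16 - 8*F*L (I(F, L) = 3 - ((8*F)*L - 13) = 3 - (8*F*L - 13) = 3 - (-13 + 8*F*L) = 3 + (13 - 8*F*L) = 16 - 8*F*L)
J = -35
X(g) = 2*g*(16 + g) (X(g) = (g + (16 - 8*g*0))*(g + g) = (g + (16 + 0))*(2*g) = (g + 16)*(2*g) = (16 + g)*(2*g) = 2*g*(16 + g))
X(J)/(-17414) = (2*(-35)*(16 - 35))/(-17414) = (2*(-35)*(-19))*(-1/17414) = 1330*(-1/17414) = -665/8707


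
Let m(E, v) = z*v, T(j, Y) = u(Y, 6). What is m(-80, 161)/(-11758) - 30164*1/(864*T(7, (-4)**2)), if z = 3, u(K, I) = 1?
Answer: -44385703/1269864 ≈ -34.953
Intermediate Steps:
T(j, Y) = 1
m(E, v) = 3*v
m(-80, 161)/(-11758) - 30164*1/(864*T(7, (-4)**2)) = (3*161)/(-11758) - 30164/((1*36)*24) = 483*(-1/11758) - 30164/(36*24) = -483/11758 - 30164/864 = -483/11758 - 30164*1/864 = -483/11758 - 7541/216 = -44385703/1269864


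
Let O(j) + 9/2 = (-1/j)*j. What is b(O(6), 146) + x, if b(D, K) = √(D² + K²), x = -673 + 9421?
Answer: 8748 + √85385/2 ≈ 8894.1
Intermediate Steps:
O(j) = -11/2 (O(j) = -9/2 + (-1/j)*j = -9/2 - 1 = -11/2)
x = 8748
b(O(6), 146) + x = √((-11/2)² + 146²) + 8748 = √(121/4 + 21316) + 8748 = √(85385/4) + 8748 = √85385/2 + 8748 = 8748 + √85385/2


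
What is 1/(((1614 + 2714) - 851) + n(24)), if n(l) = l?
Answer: 1/3501 ≈ 0.00028563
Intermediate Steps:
1/(((1614 + 2714) - 851) + n(24)) = 1/(((1614 + 2714) - 851) + 24) = 1/((4328 - 851) + 24) = 1/(3477 + 24) = 1/3501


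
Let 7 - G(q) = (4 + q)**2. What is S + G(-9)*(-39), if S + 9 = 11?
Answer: 704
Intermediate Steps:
G(q) = 7 - (4 + q)**2
S = 2 (S = -9 + 11 = 2)
S + G(-9)*(-39) = 2 + (7 - (4 - 9)**2)*(-39) = 2 + (7 - 1*(-5)**2)*(-39) = 2 + (7 - 1*25)*(-39) = 2 + (7 - 25)*(-39) = 2 - 18*(-39) = 2 + 702 = 704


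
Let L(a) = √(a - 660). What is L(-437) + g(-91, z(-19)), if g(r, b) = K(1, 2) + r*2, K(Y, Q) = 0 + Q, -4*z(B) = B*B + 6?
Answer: -180 + I*√1097 ≈ -180.0 + 33.121*I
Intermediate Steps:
z(B) = -3/2 - B²/4 (z(B) = -(B*B + 6)/4 = -(B² + 6)/4 = -(6 + B²)/4 = -3/2 - B²/4)
K(Y, Q) = Q
g(r, b) = 2 + 2*r (g(r, b) = 2 + r*2 = 2 + 2*r)
L(a) = √(-660 + a)
L(-437) + g(-91, z(-19)) = √(-660 - 437) + (2 + 2*(-91)) = √(-1097) + (2 - 182) = I*√1097 - 180 = -180 + I*√1097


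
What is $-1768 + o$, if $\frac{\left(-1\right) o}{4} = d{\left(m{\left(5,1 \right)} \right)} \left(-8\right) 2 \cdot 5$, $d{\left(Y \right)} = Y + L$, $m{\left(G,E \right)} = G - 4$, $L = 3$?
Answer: $-488$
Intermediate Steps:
$m{\left(G,E \right)} = -4 + G$
$d{\left(Y \right)} = 3 + Y$ ($d{\left(Y \right)} = Y + 3 = 3 + Y$)
$o = 1280$ ($o = - 4 \left(3 + \left(-4 + 5\right)\right) \left(-8\right) 2 \cdot 5 = - 4 \left(3 + 1\right) \left(-8\right) 10 = - 4 \cdot 4 \left(-8\right) 10 = - 4 \left(\left(-32\right) 10\right) = \left(-4\right) \left(-320\right) = 1280$)
$-1768 + o = -1768 + 1280 = -488$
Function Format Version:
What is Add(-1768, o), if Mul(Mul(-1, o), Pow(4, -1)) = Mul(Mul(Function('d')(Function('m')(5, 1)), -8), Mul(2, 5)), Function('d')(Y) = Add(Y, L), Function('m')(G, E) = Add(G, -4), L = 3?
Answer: -488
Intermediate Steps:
Function('m')(G, E) = Add(-4, G)
Function('d')(Y) = Add(3, Y) (Function('d')(Y) = Add(Y, 3) = Add(3, Y))
o = 1280 (o = Mul(-4, Mul(Mul(Add(3, Add(-4, 5)), -8), Mul(2, 5))) = Mul(-4, Mul(Mul(Add(3, 1), -8), 10)) = Mul(-4, Mul(Mul(4, -8), 10)) = Mul(-4, Mul(-32, 10)) = Mul(-4, -320) = 1280)
Add(-1768, o) = Add(-1768, 1280) = -488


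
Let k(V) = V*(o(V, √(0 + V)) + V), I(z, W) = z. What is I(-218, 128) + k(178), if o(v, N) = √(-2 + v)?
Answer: 31466 + 712*√11 ≈ 33827.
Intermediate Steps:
k(V) = V*(V + √(-2 + V)) (k(V) = V*(√(-2 + V) + V) = V*(V + √(-2 + V)))
I(-218, 128) + k(178) = -218 + 178*(178 + √(-2 + 178)) = -218 + 178*(178 + √176) = -218 + 178*(178 + 4*√11) = -218 + (31684 + 712*√11) = 31466 + 712*√11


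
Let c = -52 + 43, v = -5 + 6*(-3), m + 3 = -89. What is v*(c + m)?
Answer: 2323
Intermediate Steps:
m = -92 (m = -3 - 89 = -92)
v = -23 (v = -5 - 18 = -23)
c = -9
v*(c + m) = -23*(-9 - 92) = -23*(-101) = 2323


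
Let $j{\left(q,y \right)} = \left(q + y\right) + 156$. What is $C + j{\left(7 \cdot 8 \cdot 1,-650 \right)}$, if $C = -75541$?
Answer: $-75979$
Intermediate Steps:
$j{\left(q,y \right)} = 156 + q + y$
$C + j{\left(7 \cdot 8 \cdot 1,-650 \right)} = -75541 + \left(156 + 7 \cdot 8 \cdot 1 - 650\right) = -75541 + \left(156 + 56 \cdot 1 - 650\right) = -75541 + \left(156 + 56 - 650\right) = -75541 - 438 = -75979$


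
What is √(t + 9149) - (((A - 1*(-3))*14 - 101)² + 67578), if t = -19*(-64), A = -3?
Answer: -77779 + √10365 ≈ -77677.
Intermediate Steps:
t = 1216
√(t + 9149) - (((A - 1*(-3))*14 - 101)² + 67578) = √(1216 + 9149) - (((-3 - 1*(-3))*14 - 101)² + 67578) = √10365 - (((-3 + 3)*14 - 101)² + 67578) = √10365 - ((0*14 - 101)² + 67578) = √10365 - ((0 - 101)² + 67578) = √10365 - ((-101)² + 67578) = √10365 - (10201 + 67578) = √10365 - 1*77779 = √10365 - 77779 = -77779 + √10365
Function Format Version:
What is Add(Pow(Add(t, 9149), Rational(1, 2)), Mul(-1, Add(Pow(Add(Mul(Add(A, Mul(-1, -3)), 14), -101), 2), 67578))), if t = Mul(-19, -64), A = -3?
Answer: Add(-77779, Pow(10365, Rational(1, 2))) ≈ -77677.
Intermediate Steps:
t = 1216
Add(Pow(Add(t, 9149), Rational(1, 2)), Mul(-1, Add(Pow(Add(Mul(Add(A, Mul(-1, -3)), 14), -101), 2), 67578))) = Add(Pow(Add(1216, 9149), Rational(1, 2)), Mul(-1, Add(Pow(Add(Mul(Add(-3, Mul(-1, -3)), 14), -101), 2), 67578))) = Add(Pow(10365, Rational(1, 2)), Mul(-1, Add(Pow(Add(Mul(Add(-3, 3), 14), -101), 2), 67578))) = Add(Pow(10365, Rational(1, 2)), Mul(-1, Add(Pow(Add(Mul(0, 14), -101), 2), 67578))) = Add(Pow(10365, Rational(1, 2)), Mul(-1, Add(Pow(Add(0, -101), 2), 67578))) = Add(Pow(10365, Rational(1, 2)), Mul(-1, Add(Pow(-101, 2), 67578))) = Add(Pow(10365, Rational(1, 2)), Mul(-1, Add(10201, 67578))) = Add(Pow(10365, Rational(1, 2)), Mul(-1, 77779)) = Add(Pow(10365, Rational(1, 2)), -77779) = Add(-77779, Pow(10365, Rational(1, 2)))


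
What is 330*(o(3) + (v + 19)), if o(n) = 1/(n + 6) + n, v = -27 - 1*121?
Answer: -124630/3 ≈ -41543.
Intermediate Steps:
v = -148 (v = -27 - 121 = -148)
o(n) = n + 1/(6 + n) (o(n) = 1/(6 + n) + n = n + 1/(6 + n))
330*(o(3) + (v + 19)) = 330*((1 + 3**2 + 6*3)/(6 + 3) + (-148 + 19)) = 330*((1 + 9 + 18)/9 - 129) = 330*((1/9)*28 - 129) = 330*(28/9 - 129) = 330*(-1133/9) = -124630/3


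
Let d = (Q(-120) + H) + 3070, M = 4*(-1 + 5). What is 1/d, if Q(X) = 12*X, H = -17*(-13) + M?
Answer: 1/1867 ≈ 0.00053562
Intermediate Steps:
M = 16 (M = 4*4 = 16)
H = 237 (H = -17*(-13) + 16 = 221 + 16 = 237)
d = 1867 (d = (12*(-120) + 237) + 3070 = (-1440 + 237) + 3070 = -1203 + 3070 = 1867)
1/d = 1/1867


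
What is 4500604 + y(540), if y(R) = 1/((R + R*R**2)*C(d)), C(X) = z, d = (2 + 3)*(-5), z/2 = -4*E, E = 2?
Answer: 11338968617314559/2519432640 ≈ 4.5006e+6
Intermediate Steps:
z = -16 (z = 2*(-4*2) = 2*(-8) = -16)
d = -25 (d = 5*(-5) = -25)
C(X) = -16
y(R) = -1/(16*(R + R**3)) (y(R) = 1/((R + R*R**2)*(-16)) = -1/16/(R + R**3) = -1/(16*(R + R**3)))
4500604 + y(540) = 4500604 - 1/16/(540*(1 + 540**2)) = 4500604 - 1/16*1/540/(1 + 291600) = 4500604 - 1/16*1/540/291601 = 4500604 - 1/16*1/540*1/291601 = 4500604 - 1/2519432640 = 11338968617314559/2519432640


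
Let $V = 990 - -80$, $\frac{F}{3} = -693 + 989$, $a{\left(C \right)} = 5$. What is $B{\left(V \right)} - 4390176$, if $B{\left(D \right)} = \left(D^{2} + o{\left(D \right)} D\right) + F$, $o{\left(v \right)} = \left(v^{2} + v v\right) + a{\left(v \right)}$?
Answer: $2446846962$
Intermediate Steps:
$F = 888$ ($F = 3 \left(-693 + 989\right) = 3 \cdot 296 = 888$)
$o{\left(v \right)} = 5 + 2 v^{2}$ ($o{\left(v \right)} = \left(v^{2} + v v\right) + 5 = \left(v^{2} + v^{2}\right) + 5 = 2 v^{2} + 5 = 5 + 2 v^{2}$)
$V = 1070$ ($V = 990 + 80 = 1070$)
$B{\left(D \right)} = 888 + D^{2} + D \left(5 + 2 D^{2}\right)$ ($B{\left(D \right)} = \left(D^{2} + \left(5 + 2 D^{2}\right) D\right) + 888 = \left(D^{2} + D \left(5 + 2 D^{2}\right)\right) + 888 = 888 + D^{2} + D \left(5 + 2 D^{2}\right)$)
$B{\left(V \right)} - 4390176 = \left(888 + 1070^{2} + 1070 \left(5 + 2 \cdot 1070^{2}\right)\right) - 4390176 = \left(888 + 1144900 + 1070 \left(5 + 2 \cdot 1144900\right)\right) - 4390176 = \left(888 + 1144900 + 1070 \left(5 + 2289800\right)\right) - 4390176 = \left(888 + 1144900 + 1070 \cdot 2289805\right) - 4390176 = \left(888 + 1144900 + 2450091350\right) - 4390176 = 2451237138 - 4390176 = 2446846962$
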